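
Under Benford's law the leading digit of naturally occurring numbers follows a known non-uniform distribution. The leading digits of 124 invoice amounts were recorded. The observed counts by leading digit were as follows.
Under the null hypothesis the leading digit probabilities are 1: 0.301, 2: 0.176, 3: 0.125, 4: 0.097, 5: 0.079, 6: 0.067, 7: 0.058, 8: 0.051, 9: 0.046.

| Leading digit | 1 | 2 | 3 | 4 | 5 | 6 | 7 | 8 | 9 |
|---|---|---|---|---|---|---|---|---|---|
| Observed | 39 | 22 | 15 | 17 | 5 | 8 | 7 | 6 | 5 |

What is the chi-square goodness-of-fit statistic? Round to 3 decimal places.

Expected counts E_i = n·p_i: 124×0.301 = 37.324, 124×0.176 = 21.824, 124×0.125 = 15.5, 124×0.097 = 12.028, 124×0.079 = 9.796, 124×0.067 = 8.308, 124×0.058 = 7.192, 124×0.051 = 6.324, 124×0.046 = 5.704.
χ² = (39−37.324)²/37.324 + (22−21.824)²/21.824 + (15−15.5)²/15.5 + (17−12.028)²/12.028 + (5−9.796)²/9.796 + (8−8.308)²/8.308 + (7−7.192)²/7.192 + (6−6.324)²/6.324 + (5−5.704)²/5.704
   = 0.0753 + 0.0014 + 0.0161 + 2.0553 + 2.3481 + 0.0114 + 0.0051 + 0.0166 + 0.0869
Sum = 4.616

4.616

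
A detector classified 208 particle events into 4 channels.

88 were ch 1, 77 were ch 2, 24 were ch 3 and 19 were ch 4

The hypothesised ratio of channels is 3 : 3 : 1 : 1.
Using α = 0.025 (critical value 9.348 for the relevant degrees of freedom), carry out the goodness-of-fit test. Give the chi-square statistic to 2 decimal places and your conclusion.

Ratio total = 8. Expected counts: 208×3/8 = 78, 208×3/8 = 78, 208×1/8 = 26, 208×1/8 = 26.
ch 1: (88 − 78)²/78 = 100/78 = 1.282
ch 2: (77 − 78)²/78 = 1/78 = 0.013
ch 3: (24 − 26)²/26 = 4/26 = 0.154
ch 4: (19 − 26)²/26 = 49/26 = 1.885
Sum = 3.33
df = 3. Since 3.33 < 9.348, we do not reject H₀.

3.33; do not reject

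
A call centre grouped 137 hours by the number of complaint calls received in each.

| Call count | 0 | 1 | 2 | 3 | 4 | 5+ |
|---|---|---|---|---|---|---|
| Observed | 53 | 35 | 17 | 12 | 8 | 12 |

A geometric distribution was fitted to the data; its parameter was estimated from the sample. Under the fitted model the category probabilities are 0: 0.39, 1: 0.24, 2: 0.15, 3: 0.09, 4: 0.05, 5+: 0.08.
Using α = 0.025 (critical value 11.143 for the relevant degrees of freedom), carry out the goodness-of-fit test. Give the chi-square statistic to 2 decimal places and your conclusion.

Expected counts E_i = n·p_i: 137×0.39 = 53.43, 137×0.24 = 32.88, 137×0.15 = 20.55, 137×0.09 = 12.33, 137×0.05 = 6.85, 137×0.08 = 10.96.
χ² = (53−53.43)²/53.43 + (35−32.88)²/32.88 + (17−20.55)²/20.55 + (12−12.33)²/12.33 + (8−6.85)²/6.85 + (12−10.96)²/10.96
   = 0.003 + 0.137 + 0.613 + 0.009 + 0.193 + 0.099
Sum = 1.05
df = 4. Since 1.05 < 11.143, we do not reject H₀.

1.05; do not reject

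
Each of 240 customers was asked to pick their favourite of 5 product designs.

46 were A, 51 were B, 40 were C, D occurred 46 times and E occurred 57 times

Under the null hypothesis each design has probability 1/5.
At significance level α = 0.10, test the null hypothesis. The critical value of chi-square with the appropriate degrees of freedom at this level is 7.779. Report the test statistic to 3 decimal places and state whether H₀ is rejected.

3.375; do not reject

Expected count for each of the 5 categories: 240/5 = 48.
cat         O        E   (O−E)²/E
A          46       48     0.0833
B          51       48     0.1875
C          40       48     1.3333
D          46       48     0.0833
E          57       48     1.6875
Sum = 3.375
df = 4. Since 3.375 < 7.779, we do not reject H₀.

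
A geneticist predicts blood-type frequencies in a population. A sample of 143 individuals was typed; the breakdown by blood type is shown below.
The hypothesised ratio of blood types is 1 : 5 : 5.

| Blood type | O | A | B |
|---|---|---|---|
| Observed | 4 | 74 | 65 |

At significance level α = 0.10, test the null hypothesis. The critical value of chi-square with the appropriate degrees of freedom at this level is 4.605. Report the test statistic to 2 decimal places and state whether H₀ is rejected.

7.48; reject

Ratio total = 11. Expected counts: 143×1/11 = 13, 143×5/11 = 65, 143×5/11 = 65.
cat         O        E   (O−E)²/E
O           4       13      6.231
A          74       65      1.246
B          65       65      0.000
Sum = 7.48
df = 2. Since 7.48 > 4.605, we reject H₀.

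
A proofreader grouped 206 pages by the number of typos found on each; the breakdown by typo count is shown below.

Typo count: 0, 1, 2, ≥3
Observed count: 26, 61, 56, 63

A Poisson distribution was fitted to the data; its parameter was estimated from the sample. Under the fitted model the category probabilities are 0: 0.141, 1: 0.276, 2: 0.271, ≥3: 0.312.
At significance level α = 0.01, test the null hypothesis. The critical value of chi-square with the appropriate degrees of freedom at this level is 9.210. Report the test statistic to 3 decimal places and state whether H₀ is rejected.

0.647; do not reject

Expected counts E_i = n·p_i: 206×0.141 = 29.046, 206×0.276 = 56.856, 206×0.271 = 55.826, 206×0.312 = 64.272.
χ² = (26−29.046)²/29.046 + (61−56.856)²/56.856 + (56−55.826)²/55.826 + (63−64.272)²/64.272
   = 0.3194 + 0.3020 + 0.0005 + 0.0252
Sum = 0.647
df = 2. Since 0.647 < 9.210, we do not reject H₀.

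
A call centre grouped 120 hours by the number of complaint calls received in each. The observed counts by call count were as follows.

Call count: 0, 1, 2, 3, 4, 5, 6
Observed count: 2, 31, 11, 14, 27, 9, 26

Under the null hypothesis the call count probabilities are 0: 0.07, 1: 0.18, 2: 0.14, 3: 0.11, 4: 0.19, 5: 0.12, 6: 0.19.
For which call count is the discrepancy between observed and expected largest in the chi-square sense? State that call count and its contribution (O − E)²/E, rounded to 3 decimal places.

0, 4.876

Expected counts E_i = n·p_i: 120×0.07 = 8.4, 120×0.18 = 21.6, 120×0.14 = 16.8, 120×0.11 = 13.2, 120×0.19 = 22.8, 120×0.12 = 14.4, 120×0.19 = 22.8.
0: (2 − 8.4)²/8.4 = 40.96/8.4 = 4.8762
1: (31 − 21.6)²/21.6 = 88.36/21.6 = 4.0907
2: (11 − 16.8)²/16.8 = 33.64/16.8 = 2.0024
3: (14 − 13.2)²/13.2 = 0.64/13.2 = 0.0485
4: (27 − 22.8)²/22.8 = 17.64/22.8 = 0.7737
5: (9 − 14.4)²/14.4 = 29.16/14.4 = 2.0250
6: (26 − 22.8)²/22.8 = 10.24/22.8 = 0.4491
The largest term is for 0: 4.876.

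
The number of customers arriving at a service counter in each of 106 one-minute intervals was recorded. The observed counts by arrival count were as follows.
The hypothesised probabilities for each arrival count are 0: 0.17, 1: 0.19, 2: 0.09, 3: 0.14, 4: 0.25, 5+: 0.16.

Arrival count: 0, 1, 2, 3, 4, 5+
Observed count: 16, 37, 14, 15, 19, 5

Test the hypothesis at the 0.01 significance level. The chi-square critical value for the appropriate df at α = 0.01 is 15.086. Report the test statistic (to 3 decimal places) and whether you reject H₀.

Expected counts E_i = n·p_i: 106×0.17 = 18.02, 106×0.19 = 20.14, 106×0.09 = 9.54, 106×0.14 = 14.84, 106×0.25 = 26.5, 106×0.16 = 16.96.
χ² = (16−18.02)²/18.02 + (37−20.14)²/20.14 + (14−9.54)²/9.54 + (15−14.84)²/14.84 + (19−26.5)²/26.5 + (5−16.96)²/16.96
   = 0.2264 + 14.1142 + 2.0851 + 0.0017 + 2.1226 + 8.4341
Sum = 26.984
df = 5. Since 26.984 > 15.086, we reject H₀.

26.984; reject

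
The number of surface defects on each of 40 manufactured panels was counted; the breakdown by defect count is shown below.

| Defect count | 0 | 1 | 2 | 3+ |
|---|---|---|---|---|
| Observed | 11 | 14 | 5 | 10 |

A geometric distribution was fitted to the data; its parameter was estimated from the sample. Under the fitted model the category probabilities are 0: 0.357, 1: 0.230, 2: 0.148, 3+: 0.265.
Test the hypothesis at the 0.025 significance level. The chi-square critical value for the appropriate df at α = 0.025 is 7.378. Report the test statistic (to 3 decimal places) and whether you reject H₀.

3.435; do not reject

Expected counts E_i = n·p_i: 40×0.357 = 14.28, 40×0.230 = 9.2, 40×0.148 = 5.92, 40×0.265 = 10.6.
0: (11 − 14.28)²/14.28 = 10.7584/14.28 = 0.7534
1: (14 − 9.2)²/9.2 = 23.04/9.2 = 2.5043
2: (5 − 5.92)²/5.92 = 0.8464/5.92 = 0.1430
3+: (10 − 10.6)²/10.6 = 0.36/10.6 = 0.0340
Sum = 3.435
df = 2. Since 3.435 < 7.378, we do not reject H₀.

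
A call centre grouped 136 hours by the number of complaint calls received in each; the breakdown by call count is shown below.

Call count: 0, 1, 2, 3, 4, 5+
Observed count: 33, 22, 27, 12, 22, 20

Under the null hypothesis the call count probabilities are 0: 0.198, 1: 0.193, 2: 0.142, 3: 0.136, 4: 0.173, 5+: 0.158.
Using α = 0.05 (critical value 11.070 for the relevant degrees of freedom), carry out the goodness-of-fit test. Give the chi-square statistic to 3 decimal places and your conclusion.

Expected counts E_i = n·p_i: 136×0.198 = 26.928, 136×0.193 = 26.248, 136×0.142 = 19.312, 136×0.136 = 18.496, 136×0.173 = 23.528, 136×0.158 = 21.488.
0: (33 − 26.928)²/26.928 = 36.869184/26.928 = 1.3692
1: (22 − 26.248)²/26.248 = 18.045504/26.248 = 0.6875
2: (27 − 19.312)²/19.312 = 59.105344/19.312 = 3.0606
3: (12 − 18.496)²/18.496 = 42.198016/18.496 = 2.2815
4: (22 − 23.528)²/23.528 = 2.334784/23.528 = 0.0992
5+: (20 − 21.488)²/21.488 = 2.214144/21.488 = 0.1030
Sum = 7.601
df = 5. Since 7.601 < 11.070, we do not reject H₀.

7.601; do not reject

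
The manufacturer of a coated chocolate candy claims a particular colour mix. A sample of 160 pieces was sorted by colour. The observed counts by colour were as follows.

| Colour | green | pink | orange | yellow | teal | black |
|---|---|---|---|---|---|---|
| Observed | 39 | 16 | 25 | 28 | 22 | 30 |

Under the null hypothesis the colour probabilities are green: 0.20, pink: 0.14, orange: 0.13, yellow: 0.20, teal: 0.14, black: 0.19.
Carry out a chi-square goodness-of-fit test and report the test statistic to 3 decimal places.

4.720

Expected counts E_i = n·p_i: 160×0.20 = 32, 160×0.14 = 22.4, 160×0.13 = 20.8, 160×0.20 = 32, 160×0.14 = 22.4, 160×0.19 = 30.4.
cat         O        E   (O−E)²/E
green      39       32     1.5313
pink       16     22.4     1.8286
orange     25     20.8     0.8481
yellow     28       32     0.5000
teal       22     22.4     0.0071
black      30     30.4     0.0053
Sum = 4.720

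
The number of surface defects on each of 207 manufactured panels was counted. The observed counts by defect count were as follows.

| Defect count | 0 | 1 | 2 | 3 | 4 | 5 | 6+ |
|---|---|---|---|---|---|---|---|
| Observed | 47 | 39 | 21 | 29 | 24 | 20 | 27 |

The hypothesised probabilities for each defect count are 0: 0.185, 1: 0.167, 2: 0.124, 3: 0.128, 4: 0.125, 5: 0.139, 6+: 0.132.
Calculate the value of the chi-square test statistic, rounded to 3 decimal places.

Expected counts E_i = n·p_i: 207×0.185 = 38.295, 207×0.167 = 34.569, 207×0.124 = 25.668, 207×0.128 = 26.496, 207×0.125 = 25.875, 207×0.139 = 28.773, 207×0.132 = 27.324.
cat         O        E   (O−E)²/E
0          47   38.295     1.9788
1          39   34.569     0.5680
2          21   25.668     0.8489
3          29   26.496     0.2366
4          24   25.875     0.1359
5          20   28.773     2.6749
6+         27   27.324     0.0038
Sum = 6.447

6.447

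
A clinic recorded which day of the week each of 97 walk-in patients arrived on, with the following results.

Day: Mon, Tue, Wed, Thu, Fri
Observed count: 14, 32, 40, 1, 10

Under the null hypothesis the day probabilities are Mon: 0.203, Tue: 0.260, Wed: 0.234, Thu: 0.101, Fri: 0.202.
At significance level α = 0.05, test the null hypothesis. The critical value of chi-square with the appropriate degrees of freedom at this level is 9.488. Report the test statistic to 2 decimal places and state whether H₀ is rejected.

29.25; reject

Expected counts E_i = n·p_i: 97×0.203 = 19.691, 97×0.260 = 25.22, 97×0.234 = 22.698, 97×0.101 = 9.797, 97×0.202 = 19.594.
χ² = (14−19.691)²/19.691 + (32−25.22)²/25.22 + (40−22.698)²/22.698 + (1−9.797)²/9.797 + (10−19.594)²/19.594
   = 1.645 + 1.823 + 13.189 + 7.899 + 4.698
Sum = 29.25
df = 4. Since 29.25 > 9.488, we reject H₀.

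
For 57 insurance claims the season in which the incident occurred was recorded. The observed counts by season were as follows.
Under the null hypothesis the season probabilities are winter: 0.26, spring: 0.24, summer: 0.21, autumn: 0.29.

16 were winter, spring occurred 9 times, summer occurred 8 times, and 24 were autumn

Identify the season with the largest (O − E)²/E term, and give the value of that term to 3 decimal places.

Expected counts E_i = n·p_i: 57×0.26 = 14.82, 57×0.24 = 13.68, 57×0.21 = 11.97, 57×0.29 = 16.53.
cat         O        E   (O−E)²/E
winter     16    14.82     0.0940
spring      9    13.68     1.6011
summer      8    11.97     1.3167
autumn     24    16.53     3.3757
The largest term is for autumn: 3.376.

autumn, 3.376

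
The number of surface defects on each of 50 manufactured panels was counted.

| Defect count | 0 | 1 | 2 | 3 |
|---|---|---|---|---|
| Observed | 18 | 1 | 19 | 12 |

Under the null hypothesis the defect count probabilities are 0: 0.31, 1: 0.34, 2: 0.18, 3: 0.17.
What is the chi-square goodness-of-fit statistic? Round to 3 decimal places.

28.014

Expected counts E_i = n·p_i: 50×0.31 = 15.5, 50×0.34 = 17, 50×0.18 = 9, 50×0.17 = 8.5.
cat         O        E   (O−E)²/E
0          18     15.5     0.4032
1           1       17    15.0588
2          19        9    11.1111
3          12      8.5     1.4412
Sum = 28.014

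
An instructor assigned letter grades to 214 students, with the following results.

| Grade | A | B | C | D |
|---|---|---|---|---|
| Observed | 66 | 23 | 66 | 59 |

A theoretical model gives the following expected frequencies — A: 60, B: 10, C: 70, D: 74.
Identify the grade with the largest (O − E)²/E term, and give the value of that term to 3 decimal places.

B, 16.900

χ² = (66−60)²/60 + (23−10)²/10 + (66−70)²/70 + (59−74)²/74
   = 0.6000 + 16.9000 + 0.2286 + 3.0405
The largest term is for B: 16.900.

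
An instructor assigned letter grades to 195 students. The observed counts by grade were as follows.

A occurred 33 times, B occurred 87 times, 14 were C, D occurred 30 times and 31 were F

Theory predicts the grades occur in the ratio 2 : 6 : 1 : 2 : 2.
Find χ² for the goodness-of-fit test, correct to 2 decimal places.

Ratio total = 13. Expected counts: 195×2/13 = 30, 195×6/13 = 90, 195×1/13 = 15, 195×2/13 = 30, 195×2/13 = 30.
cat         O        E   (O−E)²/E
A          33       30      0.300
B          87       90      0.100
C          14       15      0.067
D          30       30      0.000
F          31       30      0.033
Sum = 0.50

0.50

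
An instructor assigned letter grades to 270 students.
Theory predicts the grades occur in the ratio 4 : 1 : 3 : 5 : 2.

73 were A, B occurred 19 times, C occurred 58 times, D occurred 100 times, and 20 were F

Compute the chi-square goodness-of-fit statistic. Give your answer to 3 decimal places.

8.588

Ratio total = 15. Expected counts: 270×4/15 = 72, 270×1/15 = 18, 270×3/15 = 54, 270×5/15 = 90, 270×2/15 = 36.
cat         O        E   (O−E)²/E
A          73       72     0.0139
B          19       18     0.0556
C          58       54     0.2963
D         100       90     1.1111
F          20       36     7.1111
Sum = 8.588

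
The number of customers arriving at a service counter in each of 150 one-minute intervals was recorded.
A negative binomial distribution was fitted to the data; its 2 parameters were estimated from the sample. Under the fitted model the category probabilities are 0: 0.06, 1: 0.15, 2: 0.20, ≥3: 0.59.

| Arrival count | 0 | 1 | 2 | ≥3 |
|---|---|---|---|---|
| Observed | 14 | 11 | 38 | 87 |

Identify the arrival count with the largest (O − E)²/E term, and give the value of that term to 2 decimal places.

1, 5.88

Expected counts E_i = n·p_i: 150×0.06 = 9, 150×0.15 = 22.5, 150×0.20 = 30, 150×0.59 = 88.5.
χ² = (14−9)²/9 + (11−22.5)²/22.5 + (38−30)²/30 + (87−88.5)²/88.5
   = 2.778 + 5.878 + 2.133 + 0.025
The largest term is for 1: 5.88.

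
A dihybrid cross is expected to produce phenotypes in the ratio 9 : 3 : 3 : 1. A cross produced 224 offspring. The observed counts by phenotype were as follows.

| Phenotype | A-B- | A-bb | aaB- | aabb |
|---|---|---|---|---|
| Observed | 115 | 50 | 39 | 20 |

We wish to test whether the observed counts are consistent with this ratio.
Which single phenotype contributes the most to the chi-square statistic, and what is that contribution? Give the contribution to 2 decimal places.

aabb, 2.57

Ratio total = 16. Expected counts: 224×9/16 = 126, 224×3/16 = 42, 224×3/16 = 42, 224×1/16 = 14.
cat         O        E   (O−E)²/E
A-B-      115      126      0.960
A-bb       50       42      1.524
aaB-       39       42      0.214
aabb       20       14      2.571
The largest term is for aabb: 2.57.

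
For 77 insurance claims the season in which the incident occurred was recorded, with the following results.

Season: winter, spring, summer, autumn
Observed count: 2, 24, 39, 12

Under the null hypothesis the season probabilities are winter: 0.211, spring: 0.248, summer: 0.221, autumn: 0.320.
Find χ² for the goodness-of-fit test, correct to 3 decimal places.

Expected counts E_i = n·p_i: 77×0.211 = 16.247, 77×0.248 = 19.096, 77×0.221 = 17.017, 77×0.320 = 24.64.
cat         O        E   (O−E)²/E
winter      2   16.247    12.4932
spring     24   19.096     1.2594
summer     39   17.017    28.3982
autumn     12    24.64     6.4842
Sum = 48.635

48.635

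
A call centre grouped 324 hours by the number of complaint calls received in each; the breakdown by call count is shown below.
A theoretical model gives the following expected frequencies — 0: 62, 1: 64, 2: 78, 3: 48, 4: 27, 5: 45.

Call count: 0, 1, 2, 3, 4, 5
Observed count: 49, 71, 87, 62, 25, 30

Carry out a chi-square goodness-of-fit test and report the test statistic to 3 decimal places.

13.761

χ² = (49−62)²/62 + (71−64)²/64 + (87−78)²/78 + (62−48)²/48 + (25−27)²/27 + (30−45)²/45
   = 2.7258 + 0.7656 + 1.0385 + 4.0833 + 0.1481 + 5.0000
Sum = 13.761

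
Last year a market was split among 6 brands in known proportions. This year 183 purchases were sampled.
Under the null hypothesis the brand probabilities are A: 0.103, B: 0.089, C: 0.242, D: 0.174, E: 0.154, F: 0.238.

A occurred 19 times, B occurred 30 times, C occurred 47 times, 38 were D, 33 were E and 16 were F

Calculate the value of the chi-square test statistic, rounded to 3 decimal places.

31.160

Expected counts E_i = n·p_i: 183×0.103 = 18.849, 183×0.089 = 16.287, 183×0.242 = 44.286, 183×0.174 = 31.842, 183×0.154 = 28.182, 183×0.238 = 43.554.
χ² = (19−18.849)²/18.849 + (30−16.287)²/16.287 + (47−44.286)²/44.286 + (38−31.842)²/31.842 + (33−28.182)²/28.182 + (16−43.554)²/43.554
   = 0.0012 + 11.5458 + 0.1663 + 1.1909 + 0.8237 + 17.4318
Sum = 31.160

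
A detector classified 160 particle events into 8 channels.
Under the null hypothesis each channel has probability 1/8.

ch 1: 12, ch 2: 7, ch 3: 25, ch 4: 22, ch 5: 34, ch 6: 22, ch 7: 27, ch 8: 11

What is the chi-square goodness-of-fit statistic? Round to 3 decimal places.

Expected count for each of the 8 categories: 160/8 = 20.
cat         O        E   (O−E)²/E
ch 1       12       20     3.2000
ch 2        7       20     8.4500
ch 3       25       20     1.2500
ch 4       22       20     0.2000
ch 5       34       20     9.8000
ch 6       22       20     0.2000
ch 7       27       20     2.4500
ch 8       11       20     4.0500
Sum = 29.600

29.600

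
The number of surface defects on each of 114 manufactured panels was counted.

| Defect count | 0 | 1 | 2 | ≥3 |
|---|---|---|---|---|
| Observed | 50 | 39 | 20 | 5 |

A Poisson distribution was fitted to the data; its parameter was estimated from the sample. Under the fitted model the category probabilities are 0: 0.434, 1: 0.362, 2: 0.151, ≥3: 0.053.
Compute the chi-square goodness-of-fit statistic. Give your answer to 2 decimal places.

0.76

Expected counts E_i = n·p_i: 114×0.434 = 49.476, 114×0.362 = 41.268, 114×0.151 = 17.214, 114×0.053 = 6.042.
0: (50 − 49.476)²/49.476 = 0.274576/49.476 = 0.006
1: (39 − 41.268)²/41.268 = 5.143824/41.268 = 0.125
2: (20 − 17.214)²/17.214 = 7.761796/17.214 = 0.451
≥3: (5 − 6.042)²/6.042 = 1.085764/6.042 = 0.180
Sum = 0.76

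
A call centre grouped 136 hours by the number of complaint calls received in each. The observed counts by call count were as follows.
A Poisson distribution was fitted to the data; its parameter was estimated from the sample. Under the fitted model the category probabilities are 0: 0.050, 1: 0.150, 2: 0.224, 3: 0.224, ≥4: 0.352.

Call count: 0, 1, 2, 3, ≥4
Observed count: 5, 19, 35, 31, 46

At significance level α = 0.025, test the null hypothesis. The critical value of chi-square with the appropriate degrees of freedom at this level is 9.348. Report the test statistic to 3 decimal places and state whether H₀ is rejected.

1.331; do not reject

Expected counts E_i = n·p_i: 136×0.050 = 6.8, 136×0.150 = 20.4, 136×0.224 = 30.464, 136×0.224 = 30.464, 136×0.352 = 47.872.
χ² = (5−6.8)²/6.8 + (19−20.4)²/20.4 + (35−30.464)²/30.464 + (31−30.464)²/30.464 + (46−47.872)²/47.872
   = 0.4765 + 0.0961 + 0.6754 + 0.0094 + 0.0732
Sum = 1.331
df = 3. Since 1.331 < 9.348, we do not reject H₀.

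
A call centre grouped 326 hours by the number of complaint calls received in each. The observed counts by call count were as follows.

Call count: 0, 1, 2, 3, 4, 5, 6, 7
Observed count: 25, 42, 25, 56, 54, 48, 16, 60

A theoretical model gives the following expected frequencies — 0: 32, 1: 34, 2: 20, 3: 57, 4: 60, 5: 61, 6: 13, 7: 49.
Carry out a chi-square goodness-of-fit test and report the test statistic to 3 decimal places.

0: (25 − 32)²/32 = 49/32 = 1.5313
1: (42 − 34)²/34 = 64/34 = 1.8824
2: (25 − 20)²/20 = 25/20 = 1.2500
3: (56 − 57)²/57 = 1/57 = 0.0175
4: (54 − 60)²/60 = 36/60 = 0.6000
5: (48 − 61)²/61 = 169/61 = 2.7705
6: (16 − 13)²/13 = 9/13 = 0.6923
7: (60 − 49)²/49 = 121/49 = 2.4694
Sum = 11.213

11.213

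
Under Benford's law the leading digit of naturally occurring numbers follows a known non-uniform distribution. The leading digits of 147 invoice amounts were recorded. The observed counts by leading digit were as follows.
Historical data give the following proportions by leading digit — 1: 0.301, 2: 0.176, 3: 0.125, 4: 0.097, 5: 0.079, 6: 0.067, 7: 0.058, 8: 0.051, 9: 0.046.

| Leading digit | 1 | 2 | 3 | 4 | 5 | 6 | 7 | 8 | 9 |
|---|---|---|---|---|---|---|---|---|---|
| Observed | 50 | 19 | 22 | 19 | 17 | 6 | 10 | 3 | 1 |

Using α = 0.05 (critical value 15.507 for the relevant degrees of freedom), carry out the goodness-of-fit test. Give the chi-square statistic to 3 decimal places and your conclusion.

Expected counts E_i = n·p_i: 147×0.301 = 44.247, 147×0.176 = 25.872, 147×0.125 = 18.375, 147×0.097 = 14.259, 147×0.079 = 11.613, 147×0.067 = 9.849, 147×0.058 = 8.526, 147×0.051 = 7.497, 147×0.046 = 6.762.
cat         O        E   (O−E)²/E
1          50   44.247     0.7480
2          19   25.872     1.8253
3          22   18.375     0.7151
4          19   14.259     1.5763
5          17   11.613     2.4989
6           6    9.849     1.5042
7          10    8.526     0.2548
8           3    7.497     2.6975
9           1    6.762     4.9099
Sum = 16.730
df = 8. Since 16.730 > 15.507, we reject H₀.

16.730; reject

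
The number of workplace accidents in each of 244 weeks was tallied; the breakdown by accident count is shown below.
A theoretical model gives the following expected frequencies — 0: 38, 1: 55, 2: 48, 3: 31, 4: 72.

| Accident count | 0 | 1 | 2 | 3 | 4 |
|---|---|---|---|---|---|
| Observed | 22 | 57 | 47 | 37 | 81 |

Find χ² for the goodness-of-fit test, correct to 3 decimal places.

9.117

cat         O        E   (O−E)²/E
0          22       38     6.7368
1          57       55     0.0727
2          47       48     0.0208
3          37       31     1.1613
4          81       72     1.1250
Sum = 9.117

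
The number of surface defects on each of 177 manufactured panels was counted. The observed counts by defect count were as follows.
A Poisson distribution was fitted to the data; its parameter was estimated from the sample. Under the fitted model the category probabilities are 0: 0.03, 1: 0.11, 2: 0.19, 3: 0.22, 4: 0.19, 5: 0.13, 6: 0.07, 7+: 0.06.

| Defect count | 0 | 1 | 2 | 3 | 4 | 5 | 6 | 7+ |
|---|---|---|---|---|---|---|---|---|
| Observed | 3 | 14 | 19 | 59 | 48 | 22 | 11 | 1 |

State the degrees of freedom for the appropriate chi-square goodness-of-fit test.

There are k = 8 categories and 1 parameter estimated from the data, so df = 8 − 1 − 1 = 6.

6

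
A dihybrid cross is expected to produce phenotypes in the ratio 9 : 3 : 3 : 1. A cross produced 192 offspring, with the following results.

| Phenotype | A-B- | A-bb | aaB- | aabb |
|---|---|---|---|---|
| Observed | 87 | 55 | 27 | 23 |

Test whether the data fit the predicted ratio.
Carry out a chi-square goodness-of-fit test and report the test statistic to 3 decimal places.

26.444

Ratio total = 16. Expected counts: 192×9/16 = 108, 192×3/16 = 36, 192×3/16 = 36, 192×1/16 = 12.
χ² = (87−108)²/108 + (55−36)²/36 + (27−36)²/36 + (23−12)²/12
   = 4.0833 + 10.0278 + 2.2500 + 10.0833
Sum = 26.444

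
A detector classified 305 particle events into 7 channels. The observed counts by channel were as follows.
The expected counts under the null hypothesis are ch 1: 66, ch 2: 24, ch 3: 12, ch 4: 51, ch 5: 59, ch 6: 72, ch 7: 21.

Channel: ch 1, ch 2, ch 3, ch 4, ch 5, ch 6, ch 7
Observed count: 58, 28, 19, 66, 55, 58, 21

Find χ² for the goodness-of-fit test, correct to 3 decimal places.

ch 1: (58 − 66)²/66 = 64/66 = 0.9697
ch 2: (28 − 24)²/24 = 16/24 = 0.6667
ch 3: (19 − 12)²/12 = 49/12 = 4.0833
ch 4: (66 − 51)²/51 = 225/51 = 4.4118
ch 5: (55 − 59)²/59 = 16/59 = 0.2712
ch 6: (58 − 72)²/72 = 196/72 = 2.7222
ch 7: (21 − 21)²/21 = 0/21 = 0.0000
Sum = 13.125

13.125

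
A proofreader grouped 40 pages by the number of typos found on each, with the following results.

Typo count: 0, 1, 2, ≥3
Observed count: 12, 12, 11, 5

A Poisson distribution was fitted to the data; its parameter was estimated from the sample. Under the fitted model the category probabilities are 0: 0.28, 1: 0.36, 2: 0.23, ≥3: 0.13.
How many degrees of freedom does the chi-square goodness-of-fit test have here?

2

There are k = 4 categories and 1 parameter estimated from the data, so df = 4 − 1 − 1 = 2.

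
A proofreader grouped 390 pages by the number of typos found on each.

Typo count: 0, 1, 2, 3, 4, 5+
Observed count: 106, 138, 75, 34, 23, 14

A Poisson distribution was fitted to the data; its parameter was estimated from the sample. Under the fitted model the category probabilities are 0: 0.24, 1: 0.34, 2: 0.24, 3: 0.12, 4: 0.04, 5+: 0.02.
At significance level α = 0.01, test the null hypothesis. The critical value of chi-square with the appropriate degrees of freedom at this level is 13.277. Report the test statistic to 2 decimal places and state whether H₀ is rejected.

Expected counts E_i = n·p_i: 390×0.24 = 93.6, 390×0.34 = 132.6, 390×0.24 = 93.6, 390×0.12 = 46.8, 390×0.04 = 15.6, 390×0.02 = 7.8.
χ² = (106−93.6)²/93.6 + (138−132.6)²/132.6 + (75−93.6)²/93.6 + (34−46.8)²/46.8 + (23−15.6)²/15.6 + (14−7.8)²/7.8
   = 1.643 + 0.220 + 3.696 + 3.501 + 3.510 + 4.928
Sum = 17.50
df = 4. Since 17.50 > 13.277, we reject H₀.

17.50; reject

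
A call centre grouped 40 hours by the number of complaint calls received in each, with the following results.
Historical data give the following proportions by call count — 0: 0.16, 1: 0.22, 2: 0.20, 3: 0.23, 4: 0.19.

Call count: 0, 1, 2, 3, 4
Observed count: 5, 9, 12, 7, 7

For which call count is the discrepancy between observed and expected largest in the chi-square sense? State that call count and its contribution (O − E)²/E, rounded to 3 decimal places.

2, 2.000

Expected counts E_i = n·p_i: 40×0.16 = 6.4, 40×0.22 = 8.8, 40×0.20 = 8, 40×0.23 = 9.2, 40×0.19 = 7.6.
0: (5 − 6.4)²/6.4 = 1.96/6.4 = 0.3063
1: (9 − 8.8)²/8.8 = 0.04/8.8 = 0.0045
2: (12 − 8)²/8 = 16/8 = 2.0000
3: (7 − 9.2)²/9.2 = 4.84/9.2 = 0.5261
4: (7 − 7.6)²/7.6 = 0.36/7.6 = 0.0474
The largest term is for 2: 2.000.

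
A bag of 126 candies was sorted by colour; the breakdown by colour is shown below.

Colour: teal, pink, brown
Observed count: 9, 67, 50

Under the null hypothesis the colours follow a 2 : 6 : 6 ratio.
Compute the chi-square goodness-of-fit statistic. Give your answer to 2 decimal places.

Ratio total = 14. Expected counts: 126×2/14 = 18, 126×6/14 = 54, 126×6/14 = 54.
cat         O        E   (O−E)²/E
teal        9       18      4.500
pink       67       54      3.130
brown      50       54      0.296
Sum = 7.93

7.93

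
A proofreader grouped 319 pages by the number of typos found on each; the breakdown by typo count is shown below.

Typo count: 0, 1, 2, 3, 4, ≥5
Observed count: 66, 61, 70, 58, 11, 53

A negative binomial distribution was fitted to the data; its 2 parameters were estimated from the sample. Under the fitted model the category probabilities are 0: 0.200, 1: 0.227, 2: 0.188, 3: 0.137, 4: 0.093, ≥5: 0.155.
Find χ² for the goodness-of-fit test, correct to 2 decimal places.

20.23

Expected counts E_i = n·p_i: 319×0.200 = 63.8, 319×0.227 = 72.413, 319×0.188 = 59.972, 319×0.137 = 43.703, 319×0.093 = 29.667, 319×0.155 = 49.445.
0: (66 − 63.8)²/63.8 = 4.84/63.8 = 0.076
1: (61 − 72.413)²/72.413 = 130.256569/72.413 = 1.799
2: (70 − 59.972)²/59.972 = 100.560784/59.972 = 1.677
3: (58 − 43.703)²/43.703 = 204.404209/43.703 = 4.677
4: (11 − 29.667)²/29.667 = 348.456889/29.667 = 11.746
≥5: (53 − 49.445)²/49.445 = 12.638025/49.445 = 0.256
Sum = 20.23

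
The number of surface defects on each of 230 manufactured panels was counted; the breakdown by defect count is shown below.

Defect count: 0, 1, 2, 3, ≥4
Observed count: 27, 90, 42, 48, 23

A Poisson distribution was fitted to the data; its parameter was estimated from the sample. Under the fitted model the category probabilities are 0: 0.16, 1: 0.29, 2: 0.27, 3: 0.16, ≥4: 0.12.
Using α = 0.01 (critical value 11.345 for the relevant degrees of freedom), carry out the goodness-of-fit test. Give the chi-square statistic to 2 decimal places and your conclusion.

21.43; reject

Expected counts E_i = n·p_i: 230×0.16 = 36.8, 230×0.29 = 66.7, 230×0.27 = 62.1, 230×0.16 = 36.8, 230×0.12 = 27.6.
0: (27 − 36.8)²/36.8 = 96.04/36.8 = 2.610
1: (90 − 66.7)²/66.7 = 542.89/66.7 = 8.139
2: (42 − 62.1)²/62.1 = 404.01/62.1 = 6.506
3: (48 − 36.8)²/36.8 = 125.44/36.8 = 3.409
≥4: (23 − 27.6)²/27.6 = 21.16/27.6 = 0.767
Sum = 21.43
df = 3. Since 21.43 > 11.345, we reject H₀.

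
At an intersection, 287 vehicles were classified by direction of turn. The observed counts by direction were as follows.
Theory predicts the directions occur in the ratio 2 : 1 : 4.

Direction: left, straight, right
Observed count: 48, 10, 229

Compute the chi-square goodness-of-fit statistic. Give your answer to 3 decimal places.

Ratio total = 7. Expected counts: 287×2/7 = 82, 287×1/7 = 41, 287×4/7 = 164.
cat           O        E   (O−E)²/E
left         48       82    14.0976
straight     10       41    23.4390
right       229      164    25.7622
Sum = 63.299

63.299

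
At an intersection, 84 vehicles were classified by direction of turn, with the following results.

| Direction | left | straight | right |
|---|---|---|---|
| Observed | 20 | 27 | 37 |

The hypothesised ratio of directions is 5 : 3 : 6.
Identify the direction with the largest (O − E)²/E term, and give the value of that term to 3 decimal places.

Ratio total = 14. Expected counts: 84×5/14 = 30, 84×3/14 = 18, 84×6/14 = 36.
cat           O        E   (O−E)²/E
left         20       30     3.3333
straight     27       18     4.5000
right        37       36     0.0278
The largest term is for straight: 4.500.

straight, 4.500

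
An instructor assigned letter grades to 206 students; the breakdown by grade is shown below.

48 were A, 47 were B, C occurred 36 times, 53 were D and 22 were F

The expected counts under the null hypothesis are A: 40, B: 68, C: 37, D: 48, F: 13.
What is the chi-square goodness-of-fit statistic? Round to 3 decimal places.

14.864

A: (48 − 40)²/40 = 64/40 = 1.6000
B: (47 − 68)²/68 = 441/68 = 6.4853
C: (36 − 37)²/37 = 1/37 = 0.0270
D: (53 − 48)²/48 = 25/48 = 0.5208
F: (22 − 13)²/13 = 81/13 = 6.2308
Sum = 14.864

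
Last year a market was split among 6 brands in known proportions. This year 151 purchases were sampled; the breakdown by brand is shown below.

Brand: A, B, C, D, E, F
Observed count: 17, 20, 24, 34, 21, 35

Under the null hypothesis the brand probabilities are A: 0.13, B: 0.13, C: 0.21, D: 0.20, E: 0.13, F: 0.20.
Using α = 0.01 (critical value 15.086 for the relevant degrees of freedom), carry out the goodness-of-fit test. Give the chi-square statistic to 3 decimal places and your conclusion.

Expected counts E_i = n·p_i: 151×0.13 = 19.63, 151×0.13 = 19.63, 151×0.21 = 31.71, 151×0.20 = 30.2, 151×0.13 = 19.63, 151×0.20 = 30.2.
A: (17 − 19.63)²/19.63 = 6.9169/19.63 = 0.3524
B: (20 − 19.63)²/19.63 = 0.1369/19.63 = 0.0070
C: (24 − 31.71)²/31.71 = 59.4441/31.71 = 1.8746
D: (34 − 30.2)²/30.2 = 14.44/30.2 = 0.4781
E: (21 − 19.63)²/19.63 = 1.8769/19.63 = 0.0956
F: (35 − 30.2)²/30.2 = 23.04/30.2 = 0.7629
Sum = 3.571
df = 5. Since 3.571 < 15.086, we do not reject H₀.

3.571; do not reject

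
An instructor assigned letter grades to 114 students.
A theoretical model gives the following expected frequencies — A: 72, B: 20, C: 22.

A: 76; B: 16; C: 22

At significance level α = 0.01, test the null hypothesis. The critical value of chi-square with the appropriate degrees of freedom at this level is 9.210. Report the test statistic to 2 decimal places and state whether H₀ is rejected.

A: (76 − 72)²/72 = 16/72 = 0.222
B: (16 − 20)²/20 = 16/20 = 0.800
C: (22 − 22)²/22 = 0/22 = 0.000
Sum = 1.02
df = 2. Since 1.02 < 9.210, we do not reject H₀.

1.02; do not reject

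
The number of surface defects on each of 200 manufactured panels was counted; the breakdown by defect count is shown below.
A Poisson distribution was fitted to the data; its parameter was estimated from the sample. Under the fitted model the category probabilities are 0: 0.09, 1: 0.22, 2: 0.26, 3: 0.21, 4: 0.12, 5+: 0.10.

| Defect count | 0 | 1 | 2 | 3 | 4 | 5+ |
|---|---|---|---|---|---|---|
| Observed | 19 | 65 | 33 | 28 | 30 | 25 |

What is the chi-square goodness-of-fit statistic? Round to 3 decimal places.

24.437

Expected counts E_i = n·p_i: 200×0.09 = 18, 200×0.22 = 44, 200×0.26 = 52, 200×0.21 = 42, 200×0.12 = 24, 200×0.10 = 20.
χ² = (19−18)²/18 + (65−44)²/44 + (33−52)²/52 + (28−42)²/42 + (30−24)²/24 + (25−20)²/20
   = 0.0556 + 10.0227 + 6.9423 + 4.6667 + 1.5000 + 1.2500
Sum = 24.437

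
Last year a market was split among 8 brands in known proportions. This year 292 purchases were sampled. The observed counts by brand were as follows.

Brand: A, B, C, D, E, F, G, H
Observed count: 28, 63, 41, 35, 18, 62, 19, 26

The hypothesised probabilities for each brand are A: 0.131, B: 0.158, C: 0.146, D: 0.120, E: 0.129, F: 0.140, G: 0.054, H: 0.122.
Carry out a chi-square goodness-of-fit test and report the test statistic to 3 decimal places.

Expected counts E_i = n·p_i: 292×0.131 = 38.252, 292×0.158 = 46.136, 292×0.146 = 42.632, 292×0.120 = 35.04, 292×0.129 = 37.668, 292×0.140 = 40.88, 292×0.054 = 15.768, 292×0.122 = 35.624.
cat         O        E   (O−E)²/E
A          28   38.252     2.7477
B          63   46.136     6.1643
C          41   42.632     0.0625
D          35    35.04     0.0000
E          18   37.668    10.2695
F          62    40.88    10.9113
G          19   15.768     0.6625
H          26   35.624     2.6000
Sum = 33.418

33.418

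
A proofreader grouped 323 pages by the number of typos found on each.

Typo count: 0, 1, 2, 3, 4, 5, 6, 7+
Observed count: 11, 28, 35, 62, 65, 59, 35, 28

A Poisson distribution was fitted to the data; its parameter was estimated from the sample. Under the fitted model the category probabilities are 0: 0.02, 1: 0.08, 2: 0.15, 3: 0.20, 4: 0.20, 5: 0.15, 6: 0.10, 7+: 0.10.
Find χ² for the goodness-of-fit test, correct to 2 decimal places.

10.31

Expected counts E_i = n·p_i: 323×0.02 = 6.46, 323×0.08 = 25.84, 323×0.15 = 48.45, 323×0.20 = 64.6, 323×0.20 = 64.6, 323×0.15 = 48.45, 323×0.10 = 32.3, 323×0.10 = 32.3.
0: (11 − 6.46)²/6.46 = 20.6116/6.46 = 3.191
1: (28 − 25.84)²/25.84 = 4.6656/25.84 = 0.181
2: (35 − 48.45)²/48.45 = 180.9025/48.45 = 3.734
3: (62 − 64.6)²/64.6 = 6.76/64.6 = 0.105
4: (65 − 64.6)²/64.6 = 0.16/64.6 = 0.002
5: (59 − 48.45)²/48.45 = 111.3025/48.45 = 2.297
6: (35 − 32.3)²/32.3 = 7.29/32.3 = 0.226
7+: (28 − 32.3)²/32.3 = 18.49/32.3 = 0.572
Sum = 10.31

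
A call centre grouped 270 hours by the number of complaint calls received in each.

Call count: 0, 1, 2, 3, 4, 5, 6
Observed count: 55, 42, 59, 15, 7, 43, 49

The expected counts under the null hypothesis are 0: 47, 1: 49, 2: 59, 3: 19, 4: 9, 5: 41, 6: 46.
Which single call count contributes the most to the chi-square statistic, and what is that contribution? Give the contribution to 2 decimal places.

0, 1.36

0: (55 − 47)²/47 = 64/47 = 1.362
1: (42 − 49)²/49 = 49/49 = 1.000
2: (59 − 59)²/59 = 0/59 = 0.000
3: (15 − 19)²/19 = 16/19 = 0.842
4: (7 − 9)²/9 = 4/9 = 0.444
5: (43 − 41)²/41 = 4/41 = 0.098
6: (49 − 46)²/46 = 9/46 = 0.196
The largest term is for 0: 1.36.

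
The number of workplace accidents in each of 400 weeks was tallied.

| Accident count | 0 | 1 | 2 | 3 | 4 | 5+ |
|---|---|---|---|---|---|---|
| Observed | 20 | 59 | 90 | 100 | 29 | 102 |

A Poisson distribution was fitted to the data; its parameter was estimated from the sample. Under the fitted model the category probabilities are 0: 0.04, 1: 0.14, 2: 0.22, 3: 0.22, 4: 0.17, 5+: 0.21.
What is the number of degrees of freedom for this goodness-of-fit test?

4

There are k = 6 categories and 1 parameter estimated from the data, so df = 6 − 1 − 1 = 4.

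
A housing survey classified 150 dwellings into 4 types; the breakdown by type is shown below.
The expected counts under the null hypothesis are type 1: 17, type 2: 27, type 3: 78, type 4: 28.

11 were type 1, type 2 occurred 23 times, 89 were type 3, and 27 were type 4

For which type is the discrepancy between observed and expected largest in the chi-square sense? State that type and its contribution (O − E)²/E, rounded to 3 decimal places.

type 1, 2.118

type 1: (11 − 17)²/17 = 36/17 = 2.1176
type 2: (23 − 27)²/27 = 16/27 = 0.5926
type 3: (89 − 78)²/78 = 121/78 = 1.5513
type 4: (27 − 28)²/28 = 1/28 = 0.0357
The largest term is for type 1: 2.118.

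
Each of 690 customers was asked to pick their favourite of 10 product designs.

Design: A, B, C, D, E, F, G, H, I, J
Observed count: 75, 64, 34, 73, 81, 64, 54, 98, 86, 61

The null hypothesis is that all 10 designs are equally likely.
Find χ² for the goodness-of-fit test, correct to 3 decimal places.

41.884

Expected count for each of the 10 categories: 690/10 = 69.
A: (75 − 69)²/69 = 36/69 = 0.5217
B: (64 − 69)²/69 = 25/69 = 0.3623
C: (34 − 69)²/69 = 1225/69 = 17.7536
D: (73 − 69)²/69 = 16/69 = 0.2319
E: (81 − 69)²/69 = 144/69 = 2.0870
F: (64 − 69)²/69 = 25/69 = 0.3623
G: (54 − 69)²/69 = 225/69 = 3.2609
H: (98 − 69)²/69 = 841/69 = 12.1884
I: (86 − 69)²/69 = 289/69 = 4.1884
J: (61 − 69)²/69 = 64/69 = 0.9275
Sum = 41.884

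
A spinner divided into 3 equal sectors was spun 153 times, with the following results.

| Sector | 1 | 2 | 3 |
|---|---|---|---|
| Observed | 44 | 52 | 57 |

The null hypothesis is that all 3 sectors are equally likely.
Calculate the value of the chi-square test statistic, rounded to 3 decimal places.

1.686

Expected count for each of the 3 categories: 153/3 = 51.
1: (44 − 51)²/51 = 49/51 = 0.9608
2: (52 − 51)²/51 = 1/51 = 0.0196
3: (57 − 51)²/51 = 36/51 = 0.7059
Sum = 1.686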